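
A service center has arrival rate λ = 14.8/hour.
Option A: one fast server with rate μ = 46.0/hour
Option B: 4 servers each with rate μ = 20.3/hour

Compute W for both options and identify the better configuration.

Option A: single server μ = 46.0 (M/M/1)
  ρ_A = 14.8/46.0 = 0.3217
  W_A = 1/(μ-λ) = 1/(46.0-14.8) = 1/31.20 = 0.03205

Option B: 4 servers μ = 20.3 (M/M/4)
  ρ_B = λ/(cμ) = 14.8/(4×20.3) = 0.1823
  Offered load a = λ/μ = cρ = 14.8/20.3 = 0.7291
  P₀ = [ Σₙ₌₀^3 aⁿ/n! + a^4/(4!(1-ρ)) ]⁻¹
  Σ = a^0/0! + a^1/1! + a^2/2! + a^3/3! = 1.0000 + 0.72906 + 0.26577 + 0.064587 = 2.0594
  a^4/(4!(1-ρ)) = 0.2825/(24 × 0.8177) = 0.01440
  P₀ = 1/(2.0594 + 0.01440) = 0.4822
  Lq = P₀·a^4·ρ / (4!(1-ρ)²) = 0.4822 × 0.2825 × 0.1823 / (24 × 0.6687) = 0.001547
  Wq_B = Lq/λ = 0.00154726/14.8 = 0.00010454
  W_B = Wq_B + 1/μ = 0.00010454 + 0.049261 = 0.04937

Since W_A = 0.03205 < W_B = 0.04937, Option A (single fast server) has the shorter time in system.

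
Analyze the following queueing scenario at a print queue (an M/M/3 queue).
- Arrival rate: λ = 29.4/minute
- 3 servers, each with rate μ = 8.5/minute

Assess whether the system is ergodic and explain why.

Stability requires ρ = λ/(cμ) < 1
ρ = 29.4/(3 × 8.5) = 29.4/25.50 = 1.1529
Since 1.1529 ≥ 1, the system is UNSTABLE.
Need c > λ/μ = 29.4/8.5 = 3.46.
Minimum servers needed: c = 4.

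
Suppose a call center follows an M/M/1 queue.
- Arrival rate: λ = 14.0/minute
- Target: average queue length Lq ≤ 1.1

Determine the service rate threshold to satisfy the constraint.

For M/M/1: Lq = λ²/(μ(μ-λ))
Need Lq ≤ 1.1, i.e. μ(μ-λ) ≥ λ²/1.1
μ² - 14.0μ - 196.00/1.1 ≥ 0  →  μ² - 14.0μ - 178.18182 ≥ 0
Quadratic formula (positive root): μ = [λ + √(λ² + 4×178.18182)]/2
Discriminant: 196.00 + 4×178.18182 = 908.7273, √908.7273 = 30.145104
μ ≥ (14.0 + 30.145104)/2 = 22.0726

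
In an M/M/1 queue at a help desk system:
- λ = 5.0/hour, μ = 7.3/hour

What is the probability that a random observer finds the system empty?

ρ = λ/μ = 5.0/7.3 = 0.6849
P(0) = 1 - ρ = 1 - 0.6849 = 0.3151
The server is idle 31.51% of the time.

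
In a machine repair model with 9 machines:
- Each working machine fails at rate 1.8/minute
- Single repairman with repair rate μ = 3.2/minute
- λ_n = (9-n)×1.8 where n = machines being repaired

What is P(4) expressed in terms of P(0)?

P(4)/P(0) = ∏_{i=0}^{4-1} λ_i/μ_{i+1}
= (9-0)×1.8/3.2 × (9-1)×1.8/3.2 × (9-2)×1.8/3.2 × (9-3)×1.8/3.2
= 302.7415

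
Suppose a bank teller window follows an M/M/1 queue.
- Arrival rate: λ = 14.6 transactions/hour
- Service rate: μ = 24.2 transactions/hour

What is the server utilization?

Server utilization: ρ = λ/μ
ρ = 14.6/24.2 = 0.6033
The server is busy 60.33% of the time.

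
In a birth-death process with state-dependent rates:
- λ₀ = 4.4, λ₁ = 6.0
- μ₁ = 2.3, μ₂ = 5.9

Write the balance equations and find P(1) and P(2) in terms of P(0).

Balance equations:
State 0: λ₀P₀ = μ₁P₁ → P₁ = (λ₀/μ₁)P₀ = (4.4/2.3)P₀ = 1.9130P₀
State 1: P₂ = (λ₀λ₁)/(μ₁μ₂)P₀ = (4.4×6.0)/(2.3×5.9)P₀ = 1.9455P₀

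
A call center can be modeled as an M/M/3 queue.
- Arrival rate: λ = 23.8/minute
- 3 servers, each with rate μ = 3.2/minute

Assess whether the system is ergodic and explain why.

Stability requires ρ = λ/(cμ) < 1
ρ = 23.8/(3 × 3.2) = 23.8/9.60 = 2.4792
Since 2.4792 ≥ 1, the system is UNSTABLE.
Need c > λ/μ = 23.8/3.2 = 7.44.
Minimum servers needed: c = 8.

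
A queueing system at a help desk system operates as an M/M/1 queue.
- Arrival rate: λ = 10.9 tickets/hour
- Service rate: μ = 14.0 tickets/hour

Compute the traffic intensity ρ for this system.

Server utilization: ρ = λ/μ
ρ = 10.9/14.0 = 0.7786
The server is busy 77.86% of the time.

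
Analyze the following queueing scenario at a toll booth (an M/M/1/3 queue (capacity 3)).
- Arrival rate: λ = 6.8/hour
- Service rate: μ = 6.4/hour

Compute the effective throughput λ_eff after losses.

ρ = λ/μ = 6.8/6.4 = 1.0625
P₀ = (1-ρ)/(1-ρ^(K+1)) = (1-1.0625)/(1-1.0625^4) = -0.062500/-0.27443 = 0.2277
P_K = P₀×ρ^K = 0.22775 × 1.0625^3 = 0.22775 × 1.1995 = 0.2732
λ_eff = λ(1-P_K) = 6.8 × (1 - 0.27317) = 6.8 × 0.72683 = 4.9424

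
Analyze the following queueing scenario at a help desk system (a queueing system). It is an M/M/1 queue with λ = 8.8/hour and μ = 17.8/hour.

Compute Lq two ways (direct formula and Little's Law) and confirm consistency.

Method 1 (direct): Lq = λ²/(μ(μ-λ)) = 77.44/(17.8 × 9.00) = 0.4834

Method 2 (Little's Law):
W = 1/(μ-λ) = 1/9.00 = 0.11111
Wq = W - 1/μ = 0.11111 - 0.056180 = 0.05493
Lq = λWq = 8.8 × 0.05493 = 0.4834 ✔ (matches Method 1)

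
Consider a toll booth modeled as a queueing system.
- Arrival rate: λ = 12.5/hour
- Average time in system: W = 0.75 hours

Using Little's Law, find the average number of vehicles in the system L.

Little's Law: L = λW
L = 12.5 × 0.75 = 9.3750 vehicles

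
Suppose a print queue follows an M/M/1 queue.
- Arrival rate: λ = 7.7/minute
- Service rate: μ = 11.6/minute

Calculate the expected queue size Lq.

ρ = λ/μ = 7.7/11.6 = 0.6638
For M/M/1: Lq = λ²/(μ(μ-λ))
Lq = 59.29/(11.6 × 3.90)
Lq = 1.3106 jobs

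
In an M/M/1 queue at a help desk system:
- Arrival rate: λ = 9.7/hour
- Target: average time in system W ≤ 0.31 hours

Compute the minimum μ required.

For M/M/1: W = 1/(μ-λ)
Need W ≤ 0.31, so 1/(μ-λ) ≤ 0.31
μ - λ ≥ 1/0.31 = 3.2258
μ ≥ 9.7 + 3.2258 = 12.9258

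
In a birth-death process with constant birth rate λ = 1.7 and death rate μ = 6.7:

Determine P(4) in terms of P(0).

For constant rates: P(n)/P(0) = (λ/μ)^n
P(4)/P(0) = (1.7/6.7)^4 = 0.25373^4 = 0.004145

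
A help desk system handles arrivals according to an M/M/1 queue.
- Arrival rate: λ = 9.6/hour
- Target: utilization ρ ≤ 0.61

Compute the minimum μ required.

ρ = λ/μ, so μ = λ/ρ
μ ≥ 9.6/0.61 = 15.7377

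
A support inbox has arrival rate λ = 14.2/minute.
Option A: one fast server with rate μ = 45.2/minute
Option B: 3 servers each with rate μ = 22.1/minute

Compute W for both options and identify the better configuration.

Option A: single server μ = 45.2 (M/M/1)
  ρ_A = 14.2/45.2 = 0.3142
  W_A = 1/(μ-λ) = 1/(45.2-14.2) = 1/31.00 = 0.03226

Option B: 3 servers μ = 22.1 (M/M/3)
  ρ_B = λ/(cμ) = 14.2/(3×22.1) = 0.2142
  Offered load a = λ/μ = cρ = 14.2/22.1 = 0.6425
  P₀ = [ Σₙ₌₀^2 aⁿ/n! + a^3/(3!(1-ρ)) ]⁻¹
  Σ = a^0/0! + a^1/1! + a^2/2! = 1.0000 + 0.64253 + 0.20642 = 1.8490
  a^3/(3!(1-ρ)) = 0.26527/(6 × 0.78582) = 0.05626
  P₀ = 1/(1.8490 + 0.05626) = 0.5249
  Lq = P₀·a^3·ρ / (3!(1-ρ)²) = 0.52487 × 0.26527 × 0.21418 / (6 × 0.61752) = 0.008049
  Wq_B = Lq/λ = 0.008049/14.2 = 0.0005668
  W_B = Wq_B + 1/μ = 0.0005668 + 0.04525 = 0.04582

Since W_A = 0.03226 < W_B = 0.04582, Option A (single fast server) has the shorter time in system.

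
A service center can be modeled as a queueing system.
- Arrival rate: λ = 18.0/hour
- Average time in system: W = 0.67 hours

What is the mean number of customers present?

Little's Law: L = λW
L = 18.0 × 0.67 = 12.0600 customers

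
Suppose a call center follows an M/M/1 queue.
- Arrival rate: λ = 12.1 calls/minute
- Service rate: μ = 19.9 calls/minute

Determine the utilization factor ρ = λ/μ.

Server utilization: ρ = λ/μ
ρ = 12.1/19.9 = 0.6080
The server is busy 60.80% of the time.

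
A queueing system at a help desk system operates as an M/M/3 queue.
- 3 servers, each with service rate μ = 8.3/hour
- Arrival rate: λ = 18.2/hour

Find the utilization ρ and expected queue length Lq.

Traffic intensity: ρ = λ/(cμ) = 18.2/(3×8.3) = 0.7309
Since ρ = 0.7309 < 1, system is stable.
Offered load a = λ/μ = cρ = 18.2/8.3 = 2.1928
P₀ = [ Σₙ₌₀^2 aⁿ/n! + a^3/(3!(1-ρ)) ]⁻¹
Σ = a^0/0! + a^1/1! + a^2/2! = 1.0000 + 2.1928 + 2.4041 = 5.5969
a^3/(3!(1-ρ)) = 10.5434/(6 × 0.269076) = 6.5306
P₀ = 1/(5.5969 + 6.5306) = 0.08246
Lq = P₀·a^3·ρ / (3!(1-ρ)²) = 0.08246 × 10.5434 × 0.7309 / (6 × 0.07240) = 1.4628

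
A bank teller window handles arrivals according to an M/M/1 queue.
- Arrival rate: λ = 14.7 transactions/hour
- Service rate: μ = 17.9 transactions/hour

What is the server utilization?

Server utilization: ρ = λ/μ
ρ = 14.7/17.9 = 0.8212
The server is busy 82.12% of the time.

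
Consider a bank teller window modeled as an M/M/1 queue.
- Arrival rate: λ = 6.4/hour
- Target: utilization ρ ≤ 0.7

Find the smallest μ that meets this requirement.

ρ = λ/μ, so μ = λ/ρ
μ ≥ 6.4/0.7 = 9.1429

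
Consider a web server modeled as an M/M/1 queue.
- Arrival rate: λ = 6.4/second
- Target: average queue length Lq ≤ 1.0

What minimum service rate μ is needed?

For M/M/1: Lq = λ²/(μ(μ-λ))
Need Lq ≤ 1.0, i.e. μ(μ-λ) ≥ λ²/1.0
μ² - 6.4μ - 40.96/1.0 ≥ 0  →  μ² - 6.4μ - 40.9600 ≥ 0
Quadratic formula (positive root): μ = [λ + √(λ² + 4×40.9600)]/2
Discriminant: 40.96 + 4×40.9600 = 204.8000, √204.8000 = 14.3108
μ ≥ (6.4 + 14.3108)/2 = 10.3554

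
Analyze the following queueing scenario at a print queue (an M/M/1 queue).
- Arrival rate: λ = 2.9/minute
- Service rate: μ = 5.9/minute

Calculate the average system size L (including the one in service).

ρ = λ/μ = 2.9/5.9 = 0.4915
For M/M/1: L = λ/(μ-λ)
L = 2.9/(5.9-2.9) = 2.9/3.00
L = 0.9667 jobs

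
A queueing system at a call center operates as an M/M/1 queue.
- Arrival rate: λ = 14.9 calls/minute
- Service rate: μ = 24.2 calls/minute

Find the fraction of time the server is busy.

Server utilization: ρ = λ/μ
ρ = 14.9/24.2 = 0.6157
The server is busy 61.57% of the time.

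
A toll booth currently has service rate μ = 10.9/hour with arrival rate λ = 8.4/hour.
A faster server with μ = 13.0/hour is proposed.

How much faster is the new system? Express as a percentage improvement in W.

System 1: ρ₁ = 8.4/10.9 = 0.7706, W₁ = 1/(10.9-8.4) = 0.4000
System 2: ρ₂ = 8.4/13.0 = 0.6462, W₂ = 1/(13.0-8.4) = 0.2174
Improvement: (W₁-W₂)/W₁ = (0.4000-0.2174)/0.4000 = 45.65%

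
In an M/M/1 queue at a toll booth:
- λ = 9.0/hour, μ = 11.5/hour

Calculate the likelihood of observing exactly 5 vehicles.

ρ = λ/μ = 9.0/11.5 = 0.7826
P(n) = (1-ρ)ρⁿ
P(5) = (1-0.7826) × 0.7826^5
P(5) = 0.21740 × 0.29356
P(5) = 0.06382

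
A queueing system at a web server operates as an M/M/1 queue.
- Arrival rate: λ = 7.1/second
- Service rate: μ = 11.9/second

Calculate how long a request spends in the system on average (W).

First, compute utilization: ρ = λ/μ = 7.1/11.9 = 0.5966
For M/M/1: W = 1/(μ-λ)
W = 1/(11.9-7.1) = 1/4.80
W = 0.2083 seconds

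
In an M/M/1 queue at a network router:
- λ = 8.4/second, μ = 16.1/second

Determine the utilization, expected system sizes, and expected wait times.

Step 1: ρ = λ/μ = 8.4/16.1 = 0.5217
Step 2: L = λ/(μ-λ) = 8.4/7.70 = 1.0909
Step 3: Lq = λ²/(μ(μ-λ)) = 70.56/(16.1×7.70) = 0.5692
Step 4: W = 1/(μ-λ) = 1/7.70 = 0.12987
Step 5: Wq = λ/(μ(μ-λ)) = 8.4/(16.1×7.70) = 0.06776
Step 6: P(0) = 1-ρ = 0.4783
Verify: L = λW = 8.4×0.12987 = 1.0909 ✔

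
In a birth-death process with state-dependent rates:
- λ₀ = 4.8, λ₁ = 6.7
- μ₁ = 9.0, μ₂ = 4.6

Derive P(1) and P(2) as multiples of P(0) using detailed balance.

Balance equations:
State 0: λ₀P₀ = μ₁P₁ → P₁ = (λ₀/μ₁)P₀ = (4.8/9.0)P₀ = 0.5333P₀
State 1: P₂ = (λ₀λ₁)/(μ₁μ₂)P₀ = (4.8×6.7)/(9.0×4.6)P₀ = 0.7768P₀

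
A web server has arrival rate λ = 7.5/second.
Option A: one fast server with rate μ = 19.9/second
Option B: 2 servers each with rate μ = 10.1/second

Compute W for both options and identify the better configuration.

Option A: single server μ = 19.9 (M/M/1)
  ρ_A = 7.5/19.9 = 0.3769
  W_A = 1/(μ-λ) = 1/(19.9-7.5) = 1/12.40 = 0.08065

Option B: 2 servers μ = 10.1 (M/M/2)
  ρ_B = λ/(cμ) = 7.5/(2×10.1) = 0.3713
  Offered load a = λ/μ = cρ = 7.5/10.1 = 0.7426
  P₀ = [ Σₙ₌₀^1 aⁿ/n! + a^2/(2!(1-ρ)) ]⁻¹
  Σ = a^0/0! + a^1/1! = 1.0000 + 0.7426 = 1.7426
  a^2/(2!(1-ρ)) = 0.5514/(2 × 0.6287) = 0.4385
  P₀ = 1/(1.7426 + 0.4385) = 0.4585
  Lq = P₀·a^2·ρ / (2!(1-ρ)²) = 0.4585 × 0.5514 × 0.3713 / (2 × 0.3953) = 0.1187
  Wq_B = Lq/λ = 0.1187/7.5 = 0.01583
  W_B = Wq_B + 1/μ = 0.01583 + 0.09901 = 0.1148

Since W_A = 0.08065 < W_B = 0.1148, Option A (single fast server) has the shorter time in system.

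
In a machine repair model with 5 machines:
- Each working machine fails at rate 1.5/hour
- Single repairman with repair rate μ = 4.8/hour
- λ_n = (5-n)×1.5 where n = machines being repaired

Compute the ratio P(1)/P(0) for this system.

P(1)/P(0) = ∏_{i=0}^{1-1} λ_i/μ_{i+1}
= (5-0)×1.5/4.8
= 1.5625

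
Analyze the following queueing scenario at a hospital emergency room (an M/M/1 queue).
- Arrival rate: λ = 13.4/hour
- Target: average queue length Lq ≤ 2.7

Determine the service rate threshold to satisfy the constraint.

For M/M/1: Lq = λ²/(μ(μ-λ))
Need Lq ≤ 2.7, i.e. μ(μ-λ) ≥ λ²/2.7
μ² - 13.4μ - 179.56/2.7 ≥ 0  →  μ² - 13.4μ - 66.5037 ≥ 0
Quadratic formula (positive root): μ = [λ + √(λ² + 4×66.5037)]/2
Discriminant: 179.56 + 4×66.5037 = 445.5748, √445.5748 = 21.1086
μ ≥ (13.4 + 21.1086)/2 = 17.2543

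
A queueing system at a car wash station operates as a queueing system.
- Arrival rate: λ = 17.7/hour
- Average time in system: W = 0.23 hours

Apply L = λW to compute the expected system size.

Little's Law: L = λW
L = 17.7 × 0.23 = 4.0710 cars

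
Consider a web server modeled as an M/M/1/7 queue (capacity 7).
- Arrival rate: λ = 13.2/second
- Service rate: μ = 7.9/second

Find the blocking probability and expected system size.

ρ = λ/μ = 13.2/7.9 = 1.6709
P₀ = (1-ρ)/(1-ρ^(K+1)) = (1-1.6709)/(1-1.6709^8) = -0.6709/-59.7580 = 0.01123
P_K = P₀×ρ^K = 0.011227 × 1.6709^7 = 0.011227 × 36.3625 = 0.4082
Blocking probability P_7 = 0.4082 (40.82%)
L = ρ[1 - (K+1)ρ^K + Kρ^(K+1)] / [(1-ρ)(1-ρ^(K+1))]
L = 1.6709 × (1 - 8×36.3625 + 7×60.7580) / ((1 - 1.6709) × (1 - 60.7580)) = 5.6433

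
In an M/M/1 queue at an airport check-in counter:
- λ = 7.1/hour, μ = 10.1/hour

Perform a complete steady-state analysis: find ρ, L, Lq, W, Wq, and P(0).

Step 1: ρ = λ/μ = 7.1/10.1 = 0.7030
Step 2: L = λ/(μ-λ) = 7.1/3.00 = 2.3667
Step 3: Lq = λ²/(μ(μ-λ)) = 50.41/(10.1×3.00) = 1.6637
Step 4: W = 1/(μ-λ) = 1/3.00 = 0.333333
Step 5: Wq = λ/(μ(μ-λ)) = 7.1/(10.1×3.00) = 0.2343
Step 6: P(0) = 1-ρ = 0.2970
Verify: L = λW = 7.1×0.333333 = 2.3667 ✔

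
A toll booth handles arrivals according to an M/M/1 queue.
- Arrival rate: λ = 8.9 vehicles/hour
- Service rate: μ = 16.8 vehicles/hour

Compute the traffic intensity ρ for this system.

Server utilization: ρ = λ/μ
ρ = 8.9/16.8 = 0.5298
The server is busy 52.98% of the time.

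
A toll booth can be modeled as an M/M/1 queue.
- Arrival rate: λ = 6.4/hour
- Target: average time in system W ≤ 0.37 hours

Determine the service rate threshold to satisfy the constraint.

For M/M/1: W = 1/(μ-λ)
Need W ≤ 0.37, so 1/(μ-λ) ≤ 0.37
μ - λ ≥ 1/0.37 = 2.7027
μ ≥ 6.4 + 2.7027 = 9.1027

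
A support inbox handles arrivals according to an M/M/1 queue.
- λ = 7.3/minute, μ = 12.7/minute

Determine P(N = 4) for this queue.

ρ = λ/μ = 7.3/12.7 = 0.5748
P(n) = (1-ρ)ρⁿ
P(4) = (1-0.5748) × 0.5748^4
P(4) = 0.425200 × 0.109161
P(4) = 0.04642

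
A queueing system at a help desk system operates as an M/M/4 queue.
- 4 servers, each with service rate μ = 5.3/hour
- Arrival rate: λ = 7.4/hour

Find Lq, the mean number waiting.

Traffic intensity: ρ = λ/(cμ) = 7.4/(4×5.3) = 0.3491
Since ρ = 0.3491 < 1, system is stable.
Offered load a = λ/μ = cρ = 7.4/5.3 = 1.3962
P₀ = [ Σₙ₌₀^3 aⁿ/n! + a^4/(4!(1-ρ)) ]⁻¹
Σ = a^0/0! + a^1/1! + a^2/2! + a^3/3! = 1.0000 + 1.3962 + 0.97472 + 0.45365 = 3.8246
a^4/(4!(1-ρ)) = 3.8003/(24 × 0.6509) = 0.2433
P₀ = 1/(3.8246 + 0.2433) = 0.2458
Lq = P₀·a^4·ρ / (4!(1-ρ)²) = 0.2458 × 3.8003 × 0.3491 / (24 × 0.4237) = 0.03207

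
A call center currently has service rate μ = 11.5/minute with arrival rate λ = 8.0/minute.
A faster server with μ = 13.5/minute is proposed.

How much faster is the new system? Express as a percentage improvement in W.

System 1: ρ₁ = 8.0/11.5 = 0.6957, W₁ = 1/(11.5-8.0) = 0.28571
System 2: ρ₂ = 8.0/13.5 = 0.5926, W₂ = 1/(13.5-8.0) = 0.18182
Improvement: (W₁-W₂)/W₁ = (0.28571-0.18182)/0.28571 = 36.36%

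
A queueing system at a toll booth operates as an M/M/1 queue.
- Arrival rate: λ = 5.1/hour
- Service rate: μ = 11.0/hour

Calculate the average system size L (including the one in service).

ρ = λ/μ = 5.1/11.0 = 0.4636
For M/M/1: L = λ/(μ-λ)
L = 5.1/(11.0-5.1) = 5.1/5.90
L = 0.8644 vehicles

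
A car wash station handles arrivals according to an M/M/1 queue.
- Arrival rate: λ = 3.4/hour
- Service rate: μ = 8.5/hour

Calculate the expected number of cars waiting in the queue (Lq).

ρ = λ/μ = 3.4/8.5 = 0.4000
For M/M/1: Lq = λ²/(μ(μ-λ))
Lq = 11.56/(8.5 × 5.10)
Lq = 0.2667 cars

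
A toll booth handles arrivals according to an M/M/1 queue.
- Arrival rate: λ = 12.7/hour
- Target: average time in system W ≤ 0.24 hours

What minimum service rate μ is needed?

For M/M/1: W = 1/(μ-λ)
Need W ≤ 0.24, so 1/(μ-λ) ≤ 0.24
μ - λ ≥ 1/0.24 = 4.1667
μ ≥ 12.7 + 4.1667 = 16.8667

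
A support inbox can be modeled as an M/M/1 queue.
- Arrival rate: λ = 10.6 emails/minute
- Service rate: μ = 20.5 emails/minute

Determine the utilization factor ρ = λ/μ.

Server utilization: ρ = λ/μ
ρ = 10.6/20.5 = 0.5171
The server is busy 51.71% of the time.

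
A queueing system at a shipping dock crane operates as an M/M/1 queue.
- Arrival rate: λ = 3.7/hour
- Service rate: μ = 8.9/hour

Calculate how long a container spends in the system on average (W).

First, compute utilization: ρ = λ/μ = 3.7/8.9 = 0.4157
For M/M/1: W = 1/(μ-λ)
W = 1/(8.9-3.7) = 1/5.20
W = 0.1923 hours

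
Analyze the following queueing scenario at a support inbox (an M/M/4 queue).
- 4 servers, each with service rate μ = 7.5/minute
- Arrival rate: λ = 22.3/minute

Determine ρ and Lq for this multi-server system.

Traffic intensity: ρ = λ/(cμ) = 22.3/(4×7.5) = 0.7433
Since ρ = 0.7433 < 1, system is stable.
Offered load a = λ/μ = cρ = 22.3/7.5 = 2.9733
P₀ = [ Σₙ₌₀^3 aⁿ/n! + a^4/(4!(1-ρ)) ]⁻¹
Σ = a^0/0! + a^1/1! + a^2/2! + a^3/3! = 1.0000 + 2.9733 + 4.4204 + 4.3811 = 12.7748
a^4/(4!(1-ρ)) = 78.1582/(24 × 0.256667) = 12.6880
P₀ = 1/(12.7748 + 12.6880) = 0.03927
Lq = P₀·a^4·ρ / (4!(1-ρ)²) = 0.039273 × 78.1582 × 0.74333 / (24 × 0.065878) = 1.4431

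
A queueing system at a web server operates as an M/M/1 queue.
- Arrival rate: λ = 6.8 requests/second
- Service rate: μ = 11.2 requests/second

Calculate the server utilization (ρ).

Server utilization: ρ = λ/μ
ρ = 6.8/11.2 = 0.6071
The server is busy 60.71% of the time.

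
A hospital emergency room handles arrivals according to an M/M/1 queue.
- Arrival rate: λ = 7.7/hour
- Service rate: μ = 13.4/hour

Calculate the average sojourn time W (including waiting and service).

First, compute utilization: ρ = λ/μ = 7.7/13.4 = 0.5746
For M/M/1: W = 1/(μ-λ)
W = 1/(13.4-7.7) = 1/5.70
W = 0.1754 hours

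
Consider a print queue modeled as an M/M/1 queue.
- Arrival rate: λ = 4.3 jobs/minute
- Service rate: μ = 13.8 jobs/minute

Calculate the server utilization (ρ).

Server utilization: ρ = λ/μ
ρ = 4.3/13.8 = 0.3116
The server is busy 31.16% of the time.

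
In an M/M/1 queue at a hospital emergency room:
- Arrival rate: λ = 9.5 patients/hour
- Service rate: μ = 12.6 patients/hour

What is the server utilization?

Server utilization: ρ = λ/μ
ρ = 9.5/12.6 = 0.7540
The server is busy 75.40% of the time.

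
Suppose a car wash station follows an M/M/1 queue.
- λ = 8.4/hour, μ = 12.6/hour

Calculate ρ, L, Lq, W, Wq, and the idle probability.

Step 1: ρ = λ/μ = 8.4/12.6 = 0.6667
Step 2: L = λ/(μ-λ) = 8.4/4.20 = 2.0000
Step 3: Lq = λ²/(μ(μ-λ)) = 70.56/(12.6×4.20) = 1.3333
Step 4: W = 1/(μ-λ) = 1/4.20 = 0.2381
Step 5: Wq = λ/(μ(μ-λ)) = 8.4/(12.6×4.20) = 0.1587
Step 6: P(0) = 1-ρ = 0.3333
Verify: L = λW = 8.4×0.2381 = 2.0000 ✔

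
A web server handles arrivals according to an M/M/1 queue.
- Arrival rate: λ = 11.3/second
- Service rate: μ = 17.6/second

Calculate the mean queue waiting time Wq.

First, compute utilization: ρ = λ/μ = 11.3/17.6 = 0.6420
For M/M/1: Wq = λ/(μ(μ-λ))
Wq = 11.3/(17.6 × (17.6-11.3))
Wq = 11.3/(17.6 × 6.30)
Wq = 0.1019 seconds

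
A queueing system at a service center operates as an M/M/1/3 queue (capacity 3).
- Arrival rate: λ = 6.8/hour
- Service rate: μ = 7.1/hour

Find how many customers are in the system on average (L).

ρ = λ/μ = 6.8/7.1 = 0.95775
P₀ = (1-ρ)/(1-ρ^(K+1)) = (1-0.95775)/(1-0.95775^4) = 0.04225/0.1586 = 0.2664
P_K = P₀×ρ^K = 0.266413 × 0.95775^3 = 0.266413 × 0.878530 = 0.2341
L = ρ[1 - (K+1)ρ^K + Kρ^(K+1)] / [(1-ρ)(1-ρ^(K+1))]
L = 0.95775 × (1 - 4×0.8785298 + 3×0.8414119) / ((1 - 0.95775) × (1 - 0.8414119)) = 1.4461 customers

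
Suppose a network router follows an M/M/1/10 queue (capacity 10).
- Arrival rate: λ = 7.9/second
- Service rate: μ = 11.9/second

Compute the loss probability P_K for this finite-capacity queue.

ρ = λ/μ = 7.9/11.9 = 0.663866
P₀ = (1-ρ)/(1-ρ^(K+1)) = (1-0.663866)/(1-0.663866^11) = 0.33613/0.98896 = 0.3399
P_K = P₀×ρ^K = 0.33989 × 0.663866^10 = 0.33989 × 0.016627 = 0.005651
Blocking probability = 0.57%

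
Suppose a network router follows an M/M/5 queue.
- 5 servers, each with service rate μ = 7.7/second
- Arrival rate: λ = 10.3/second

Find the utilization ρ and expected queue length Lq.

Traffic intensity: ρ = λ/(cμ) = 10.3/(5×7.7) = 0.2675
Since ρ = 0.2675 < 1, system is stable.
Offered load a = λ/μ = cρ = 10.3/7.7 = 1.3377
P₀ = [ Σₙ₌₀^4 aⁿ/n! + a^5/(5!(1-ρ)) ]⁻¹
Σ = a^0/0! + a^1/1! + a^2/2! + a^3/3! + a^4/4! = 1.0000 + 1.3377 + 0.8947 + 0.3989 + 0.1334 = 3.7647
a^5/(5!(1-ρ)) = 4.2828/(120 × 0.73247) = 0.04873
P₀ = 1/(3.7647 + 0.04873) = 0.2622
Lq = P₀·a^5·ρ / (5!(1-ρ)²) = 0.26223 × 4.2828 × 0.26753 / (120 × 0.53651) = 0.004667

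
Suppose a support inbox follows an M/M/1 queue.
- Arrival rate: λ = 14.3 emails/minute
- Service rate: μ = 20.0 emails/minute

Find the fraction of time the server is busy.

Server utilization: ρ = λ/μ
ρ = 14.3/20.0 = 0.7150
The server is busy 71.50% of the time.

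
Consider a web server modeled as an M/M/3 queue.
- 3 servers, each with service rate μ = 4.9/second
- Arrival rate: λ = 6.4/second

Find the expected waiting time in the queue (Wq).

Traffic intensity: ρ = λ/(cμ) = 6.4/(3×4.9) = 0.4354
Since ρ = 0.4354 < 1, system is stable.
Offered load a = λ/μ = cρ = 6.4/4.9 = 1.3061
P₀ = [ Σₙ₌₀^2 aⁿ/n! + a^3/(3!(1-ρ)) ]⁻¹
Σ = a^0/0! + a^1/1! + a^2/2! = 1.0000 + 1.3061 + 0.8530 = 3.1591
a^3/(3!(1-ρ)) = 2.2282/(6 × 0.56463) = 0.6577
P₀ = 1/(3.1591 + 0.6577) = 0.2620
Lq = P₀·a^3·ρ / (3!(1-ρ)²) = 0.2620 × 2.2282 × 0.4354 / (6 × 0.3188) = 0.1329
Wq = Lq/λ = 0.13287/6.4 = 0.02076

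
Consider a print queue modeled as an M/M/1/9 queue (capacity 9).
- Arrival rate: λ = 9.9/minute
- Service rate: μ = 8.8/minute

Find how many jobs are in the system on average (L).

ρ = λ/μ = 9.9/8.8 = 1.1250
P₀ = (1-ρ)/(1-ρ^(K+1)) = (1-1.1250)/(1-1.1250^10) = -0.1250/-2.2473 = 0.05562
P_K = P₀×ρ^K = 0.055622 × 1.1250^9 = 0.055622 × 2.8865 = 0.1606
L = ρ[1 - (K+1)ρ^K + Kρ^(K+1)] / [(1-ρ)(1-ρ^(K+1))]
L = 1.1250 × (1 - 10×2.886508 + 9×3.247321) / ((1 - 1.1250) × (1 - 3.247321)) = 5.4497 jobs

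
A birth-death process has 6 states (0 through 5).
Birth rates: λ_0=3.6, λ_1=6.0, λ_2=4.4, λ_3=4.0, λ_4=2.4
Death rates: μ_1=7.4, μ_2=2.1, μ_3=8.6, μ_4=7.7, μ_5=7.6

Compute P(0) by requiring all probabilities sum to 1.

Ratios P(n)/P(0) = (λ₀···λₙ₋₁)/(μ₁···μₙ):
P(1)/P(0) = (3.6)/(7.4) = 0.4865
P(2)/P(0) = (3.6×6.0)/(7.4×2.1) = 1.3900
P(3)/P(0) = (3.6×6.0×4.4)/(7.4×2.1×8.6) = 0.7111
P(4)/P(0) = (3.6×6.0×4.4×4.0)/(7.4×2.1×8.6×7.7) = 0.3694
P(5)/P(0) = (3.6×6.0×4.4×4.0×2.4)/(7.4×2.1×8.6×7.7×7.6) = 0.1167

Normalization: ∑ P(n) = 1
P(0) × (1.0000 + 0.4865 + 1.3900 + 0.7111 + 0.3694 + 0.1167) = 1
P(0) × 4.0737 = 1
P(0) = 1/4.0737 = 0.2455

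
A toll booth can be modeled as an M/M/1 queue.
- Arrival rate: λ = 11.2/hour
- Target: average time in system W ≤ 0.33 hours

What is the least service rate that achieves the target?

For M/M/1: W = 1/(μ-λ)
Need W ≤ 0.33, so 1/(μ-λ) ≤ 0.33
μ - λ ≥ 1/0.33 = 3.0303
μ ≥ 11.2 + 3.0303 = 14.2303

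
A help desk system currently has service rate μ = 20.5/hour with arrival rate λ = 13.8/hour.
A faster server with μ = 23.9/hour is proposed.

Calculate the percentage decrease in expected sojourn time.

System 1: ρ₁ = 13.8/20.5 = 0.6732, W₁ = 1/(20.5-13.8) = 0.14925
System 2: ρ₂ = 13.8/23.9 = 0.5774, W₂ = 1/(23.9-13.8) = 0.099010
Improvement: (W₁-W₂)/W₁ = (0.14925-0.099010)/0.14925 = 33.66%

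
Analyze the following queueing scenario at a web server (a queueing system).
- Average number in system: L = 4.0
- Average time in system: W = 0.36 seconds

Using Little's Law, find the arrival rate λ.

Little's Law: L = λW, so λ = L/W
λ = 4.0/0.36 = 11.1111 requests/second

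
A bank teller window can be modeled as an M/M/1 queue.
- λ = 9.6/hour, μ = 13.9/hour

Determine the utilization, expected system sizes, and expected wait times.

Step 1: ρ = λ/μ = 9.6/13.9 = 0.6906
Step 2: L = λ/(μ-λ) = 9.6/4.30 = 2.2326
Step 3: Lq = λ²/(μ(μ-λ)) = 92.16/(13.9×4.30) = 1.5419
Step 4: W = 1/(μ-λ) = 1/4.30 = 0.23256
Step 5: Wq = λ/(μ(μ-λ)) = 9.6/(13.9×4.30) = 0.1606
Step 6: P(0) = 1-ρ = 0.3094
Verify: L = λW = 9.6×0.23256 = 2.2326 ✔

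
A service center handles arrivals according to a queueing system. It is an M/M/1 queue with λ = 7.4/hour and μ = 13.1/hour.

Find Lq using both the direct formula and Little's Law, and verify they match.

Method 1 (direct): Lq = λ²/(μ(μ-λ)) = 54.76/(13.1 × 5.70) = 0.7334

Method 2 (Little's Law):
W = 1/(μ-λ) = 1/5.70 = 0.175439
Wq = W - 1/μ = 0.175439 - 0.0763359 = 0.099103
Lq = λWq = 7.4 × 0.099103 = 0.7334 ✔ (matches Method 1)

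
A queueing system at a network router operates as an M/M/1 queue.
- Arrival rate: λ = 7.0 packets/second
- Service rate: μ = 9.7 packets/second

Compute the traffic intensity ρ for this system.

Server utilization: ρ = λ/μ
ρ = 7.0/9.7 = 0.7216
The server is busy 72.16% of the time.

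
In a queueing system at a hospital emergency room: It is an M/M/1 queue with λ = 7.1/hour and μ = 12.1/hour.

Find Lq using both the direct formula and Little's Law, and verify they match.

Method 1 (direct): Lq = λ²/(μ(μ-λ)) = 50.41/(12.1 × 5.00) = 0.8332

Method 2 (Little's Law):
W = 1/(μ-λ) = 1/5.00 = 0.20000
Wq = W - 1/μ = 0.20000 - 0.082645 = 0.117355
Lq = λWq = 7.1 × 0.117355 = 0.8332 ✔ (matches Method 1)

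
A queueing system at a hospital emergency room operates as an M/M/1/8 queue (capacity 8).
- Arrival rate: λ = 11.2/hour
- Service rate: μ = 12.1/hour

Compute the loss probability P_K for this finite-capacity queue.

ρ = λ/μ = 11.2/12.1 = 0.92562
P₀ = (1-ρ)/(1-ρ^(K+1)) = (1-0.92562)/(1-0.92562^9) = 0.07438/0.5012 = 0.1484
P_K = P₀×ρ^K = 0.1484 × 0.92562^8 = 0.1484 × 0.5388 = 0.07996
Blocking probability = 8.00%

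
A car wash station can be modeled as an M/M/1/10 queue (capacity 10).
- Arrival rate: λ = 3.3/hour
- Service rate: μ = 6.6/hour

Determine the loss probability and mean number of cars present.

ρ = λ/μ = 3.3/6.6 = 0.5000
P₀ = (1-ρ)/(1-ρ^(K+1)) = (1-0.5000)/(1-0.5000^11) = 0.50000/0.99951 = 0.5002
P_K = P₀×ρ^K = 0.5002 × 0.5000^10 = 0.5002 × 0.0009766 = 0.0004885
Blocking probability P_10 = 0.0004885 (0.04885%)
L = ρ[1 - (K+1)ρ^K + Kρ^(K+1)] / [(1-ρ)(1-ρ^(K+1))]
L = 0.5000 × (1 - 11×0.0009766 + 10×0.0004883) / ((1 - 0.5000) × (1 - 0.0004883)) = 0.9946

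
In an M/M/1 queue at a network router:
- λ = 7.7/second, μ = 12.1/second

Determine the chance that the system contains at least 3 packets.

ρ = λ/μ = 7.7/12.1 = 0.6364
P(N ≥ n) = ρⁿ
P(N ≥ 3) = 0.6364^3
P(N ≥ 3) = 0.2577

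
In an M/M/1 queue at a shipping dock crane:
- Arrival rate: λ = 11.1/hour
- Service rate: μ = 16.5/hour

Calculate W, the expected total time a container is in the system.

First, compute utilization: ρ = λ/μ = 11.1/16.5 = 0.6727
For M/M/1: W = 1/(μ-λ)
W = 1/(16.5-11.1) = 1/5.40
W = 0.1852 hours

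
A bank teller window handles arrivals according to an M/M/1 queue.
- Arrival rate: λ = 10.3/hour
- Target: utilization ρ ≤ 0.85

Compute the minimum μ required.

ρ = λ/μ, so μ = λ/ρ
μ ≥ 10.3/0.85 = 12.1176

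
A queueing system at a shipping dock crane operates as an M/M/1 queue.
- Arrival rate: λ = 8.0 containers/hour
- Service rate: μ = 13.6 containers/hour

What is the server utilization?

Server utilization: ρ = λ/μ
ρ = 8.0/13.6 = 0.5882
The server is busy 58.82% of the time.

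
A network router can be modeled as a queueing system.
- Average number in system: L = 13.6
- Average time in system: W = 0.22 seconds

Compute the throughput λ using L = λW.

Little's Law: L = λW, so λ = L/W
λ = 13.6/0.22 = 61.8182 packets/second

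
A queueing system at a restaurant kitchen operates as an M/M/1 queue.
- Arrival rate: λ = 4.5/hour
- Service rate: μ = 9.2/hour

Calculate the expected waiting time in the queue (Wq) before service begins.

First, compute utilization: ρ = λ/μ = 4.5/9.2 = 0.4891
For M/M/1: Wq = λ/(μ(μ-λ))
Wq = 4.5/(9.2 × (9.2-4.5))
Wq = 4.5/(9.2 × 4.70)
Wq = 0.1041 hours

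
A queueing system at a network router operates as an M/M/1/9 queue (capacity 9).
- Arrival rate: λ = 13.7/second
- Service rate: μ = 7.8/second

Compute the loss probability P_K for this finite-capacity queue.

ρ = λ/μ = 13.7/7.8 = 1.7564
P₀ = (1-ρ)/(1-ρ^(K+1)) = (1-1.7564)/(1-1.7564^10) = -0.7564/-278.4051 = 0.002717
P_K = P₀×ρ^K = 0.002717 × 1.7564^9 = 0.002717 × 159.0783 = 0.4322
Blocking probability = 43.22%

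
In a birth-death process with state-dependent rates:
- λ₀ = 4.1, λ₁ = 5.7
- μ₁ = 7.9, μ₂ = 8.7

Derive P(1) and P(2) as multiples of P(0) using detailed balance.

Balance equations:
State 0: λ₀P₀ = μ₁P₁ → P₁ = (λ₀/μ₁)P₀ = (4.1/7.9)P₀ = 0.5190P₀
State 1: P₂ = (λ₀λ₁)/(μ₁μ₂)P₀ = (4.1×5.7)/(7.9×8.7)P₀ = 0.3400P₀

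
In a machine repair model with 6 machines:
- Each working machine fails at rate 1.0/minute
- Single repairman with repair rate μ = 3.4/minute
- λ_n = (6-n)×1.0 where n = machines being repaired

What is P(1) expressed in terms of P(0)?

P(1)/P(0) = ∏_{i=0}^{1-1} λ_i/μ_{i+1}
= (6-0)×1.0/3.4
= 1.7647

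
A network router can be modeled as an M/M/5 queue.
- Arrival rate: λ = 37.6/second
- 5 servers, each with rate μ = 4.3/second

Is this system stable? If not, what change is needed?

Stability requires ρ = λ/(cμ) < 1
ρ = 37.6/(5 × 4.3) = 37.6/21.50 = 1.7488
Since 1.7488 ≥ 1, the system is UNSTABLE.
Need c > λ/μ = 37.6/4.3 = 8.74.
Minimum servers needed: c = 9.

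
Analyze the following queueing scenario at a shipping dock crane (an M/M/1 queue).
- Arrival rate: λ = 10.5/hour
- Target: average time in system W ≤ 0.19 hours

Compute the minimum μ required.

For M/M/1: W = 1/(μ-λ)
Need W ≤ 0.19, so 1/(μ-λ) ≤ 0.19
μ - λ ≥ 1/0.19 = 5.2632
μ ≥ 10.5 + 5.2632 = 15.7632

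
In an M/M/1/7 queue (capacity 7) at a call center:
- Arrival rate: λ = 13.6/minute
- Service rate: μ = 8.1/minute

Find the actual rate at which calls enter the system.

ρ = λ/μ = 13.6/8.1 = 1.6790
P₀ = (1-ρ)/(1-ρ^(K+1)) = (1-1.6790)/(1-1.6790^8) = -0.6790/-62.1547 = 0.01092
P_K = P₀×ρ^K = 0.010924 × 1.6790^7 = 0.010924 × 37.6145 = 0.4109
λ_eff = λ(1-P_K) = 13.6 × (1 - 0.41092) = 13.6 × 0.58908 = 8.0115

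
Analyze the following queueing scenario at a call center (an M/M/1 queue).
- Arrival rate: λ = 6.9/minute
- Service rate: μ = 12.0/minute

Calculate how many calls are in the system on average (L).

ρ = λ/μ = 6.9/12.0 = 0.5750
For M/M/1: L = λ/(μ-λ)
L = 6.9/(12.0-6.9) = 6.9/5.10
L = 1.3529 calls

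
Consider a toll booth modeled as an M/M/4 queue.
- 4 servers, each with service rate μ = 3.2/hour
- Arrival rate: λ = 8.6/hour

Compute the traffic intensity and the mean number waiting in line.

Traffic intensity: ρ = λ/(cμ) = 8.6/(4×3.2) = 0.6719
Since ρ = 0.6719 < 1, system is stable.
Offered load a = λ/μ = cρ = 8.6/3.2 = 2.6875
P₀ = [ Σₙ₌₀^3 aⁿ/n! + a^4/(4!(1-ρ)) ]⁻¹
Σ = a^0/0! + a^1/1! + a^2/2! + a^3/3! = 1.00000 + 2.68750 + 3.61133 + 3.23515 = 10.5340
a^4/(4!(1-ρ)) = 52.1668/(24 × 0.328125) = 6.6244
P₀ = 1/(10.5340 + 6.6244) = 0.05828
Lq = P₀·a^4·ρ / (4!(1-ρ)²) = 0.058281 × 52.1668 × 0.67187 / (24 × 0.10767) = 0.7905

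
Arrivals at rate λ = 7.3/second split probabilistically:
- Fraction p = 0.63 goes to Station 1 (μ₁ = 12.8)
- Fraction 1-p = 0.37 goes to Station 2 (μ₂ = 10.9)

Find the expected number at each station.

Effective rates: λ₁ = 7.3×0.63 = 4.599, λ₂ = 7.3×0.37 = 2.701
Station 1: ρ₁ = 4.599/12.8 = 0.3593, L₁ = ρ₁/(1-ρ₁) = 0.3593/(1-0.3593) = 0.5608
Station 2: ρ₂ = 2.701/10.9 = 0.2478, L₂ = ρ₂/(1-ρ₂) = 0.2478/(1-0.2478) = 0.3294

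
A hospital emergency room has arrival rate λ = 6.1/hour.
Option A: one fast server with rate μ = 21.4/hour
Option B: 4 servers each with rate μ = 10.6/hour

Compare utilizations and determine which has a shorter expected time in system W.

Option A: single server μ = 21.4 (M/M/1)
  ρ_A = 6.1/21.4 = 0.2850
  W_A = 1/(μ-λ) = 1/(21.4-6.1) = 1/15.30 = 0.06536

Option B: 4 servers μ = 10.6 (M/M/4)
  ρ_B = λ/(cμ) = 6.1/(4×10.6) = 0.1439
  Offered load a = λ/μ = cρ = 6.1/10.6 = 0.5755
  P₀ = [ Σₙ₌₀^3 aⁿ/n! + a^4/(4!(1-ρ)) ]⁻¹
  Σ = a^0/0! + a^1/1! + a^2/2! + a^3/3! = 1.0000 + 0.57547 + 0.16558 + 0.031763 = 1.7728
  a^4/(4!(1-ρ)) = 0.109672/(24 × 0.856132) = 0.005338
  P₀ = 1/(1.7728 + 0.005338) = 0.5624
  Lq = P₀·a^4·ρ / (4!(1-ρ)²) = 0.56238 × 0.10967 × 0.14387 / (24 × 0.73296) = 0.0005044
  Wq_B = Lq/λ = 0.0005044/6.1 = 0.00008269
  W_B = Wq_B + 1/μ = 0.00008269 + 0.09434 = 0.09442

Since W_A = 0.06536 < W_B = 0.09442, Option A (single fast server) has the shorter time in system.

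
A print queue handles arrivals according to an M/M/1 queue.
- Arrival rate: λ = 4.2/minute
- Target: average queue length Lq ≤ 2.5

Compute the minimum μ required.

For M/M/1: Lq = λ²/(μ(μ-λ))
Need Lq ≤ 2.5, i.e. μ(μ-λ) ≥ λ²/2.5
μ² - 4.2μ - 17.64/2.5 ≥ 0  →  μ² - 4.2μ - 7.0560 ≥ 0
Quadratic formula (positive root): μ = [λ + √(λ² + 4×7.0560)]/2
Discriminant: 17.64 + 4×7.0560 = 45.8640, √45.8640 = 6.772297
μ ≥ (4.2 + 6.772297)/2 = 5.4861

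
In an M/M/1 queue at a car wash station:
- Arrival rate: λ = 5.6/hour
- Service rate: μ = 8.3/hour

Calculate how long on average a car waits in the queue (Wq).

First, compute utilization: ρ = λ/μ = 5.6/8.3 = 0.6747
For M/M/1: Wq = λ/(μ(μ-λ))
Wq = 5.6/(8.3 × (8.3-5.6))
Wq = 5.6/(8.3 × 2.70)
Wq = 0.2499 hours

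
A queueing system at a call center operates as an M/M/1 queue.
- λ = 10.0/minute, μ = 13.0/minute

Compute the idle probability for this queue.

ρ = λ/μ = 10.0/13.0 = 0.7692
P(0) = 1 - ρ = 1 - 0.7692 = 0.2308
The server is idle 23.08% of the time.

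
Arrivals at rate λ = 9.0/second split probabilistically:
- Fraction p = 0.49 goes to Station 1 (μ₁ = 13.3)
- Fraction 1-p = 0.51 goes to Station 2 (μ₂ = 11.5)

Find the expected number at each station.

Effective rates: λ₁ = 9.0×0.49 = 4.41, λ₂ = 9.0×0.51 = 4.59
Station 1: ρ₁ = 4.41/13.3 = 0.3316, L₁ = ρ₁/(1-ρ₁) = 0.3316/(1-0.3316) = 0.4961
Station 2: ρ₂ = 4.59/11.5 = 0.39913, L₂ = ρ₂/(1-ρ₂) = 0.39913/(1-0.39913) = 0.6643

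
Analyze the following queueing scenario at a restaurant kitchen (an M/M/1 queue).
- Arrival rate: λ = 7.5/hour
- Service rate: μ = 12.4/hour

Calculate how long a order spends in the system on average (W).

First, compute utilization: ρ = λ/μ = 7.5/12.4 = 0.6048
For M/M/1: W = 1/(μ-λ)
W = 1/(12.4-7.5) = 1/4.90
W = 0.2041 hours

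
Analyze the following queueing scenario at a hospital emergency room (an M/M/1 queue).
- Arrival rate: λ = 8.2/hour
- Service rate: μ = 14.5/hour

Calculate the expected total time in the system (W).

First, compute utilization: ρ = λ/μ = 8.2/14.5 = 0.5655
For M/M/1: W = 1/(μ-λ)
W = 1/(14.5-8.2) = 1/6.30
W = 0.1587 hours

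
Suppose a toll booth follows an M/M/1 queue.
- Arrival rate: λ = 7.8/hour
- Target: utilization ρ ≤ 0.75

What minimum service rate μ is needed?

ρ = λ/μ, so μ = λ/ρ
μ ≥ 7.8/0.75 = 10.4000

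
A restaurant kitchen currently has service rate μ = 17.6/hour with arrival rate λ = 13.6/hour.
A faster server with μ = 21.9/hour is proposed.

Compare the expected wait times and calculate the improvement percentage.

System 1: ρ₁ = 13.6/17.6 = 0.7727, W₁ = 1/(17.6-13.6) = 0.25000
System 2: ρ₂ = 13.6/21.9 = 0.6210, W₂ = 1/(21.9-13.6) = 0.12048
Improvement: (W₁-W₂)/W₁ = (0.25000-0.12048)/0.25000 = 51.81%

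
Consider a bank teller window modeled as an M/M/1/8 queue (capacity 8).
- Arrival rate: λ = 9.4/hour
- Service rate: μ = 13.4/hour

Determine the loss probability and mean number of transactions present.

ρ = λ/μ = 9.4/13.4 = 0.701493
P₀ = (1-ρ)/(1-ρ^(K+1)) = (1-0.701493)/(1-0.701493^9) = 0.2985/0.9589 = 0.3113
P_K = P₀×ρ^K = 0.311313 × 0.701493^8 = 0.311313 × 0.0586390 = 0.01826
Blocking probability P_8 = 0.01826 (1.83%)
L = ρ[1 - (K+1)ρ^K + Kρ^(K+1)] / [(1-ρ)(1-ρ^(K+1))]
L = 0.701493 × (1 - 9×0.058639 + 8×0.041135) / ((1 - 0.701493) × (1 - 0.041135)) = 1.9639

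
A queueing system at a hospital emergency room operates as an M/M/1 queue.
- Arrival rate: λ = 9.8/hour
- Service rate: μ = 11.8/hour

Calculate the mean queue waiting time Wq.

First, compute utilization: ρ = λ/μ = 9.8/11.8 = 0.8305
For M/M/1: Wq = λ/(μ(μ-λ))
Wq = 9.8/(11.8 × (11.8-9.8))
Wq = 9.8/(11.8 × 2.00)
Wq = 0.4153 hours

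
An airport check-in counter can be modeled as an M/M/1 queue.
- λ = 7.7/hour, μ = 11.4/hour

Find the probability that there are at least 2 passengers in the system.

ρ = λ/μ = 7.7/11.4 = 0.6754
P(N ≥ n) = ρⁿ
P(N ≥ 2) = 0.6754^2
P(N ≥ 2) = 0.4562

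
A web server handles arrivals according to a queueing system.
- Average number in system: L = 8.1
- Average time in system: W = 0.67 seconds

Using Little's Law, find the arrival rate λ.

Little's Law: L = λW, so λ = L/W
λ = 8.1/0.67 = 12.0896 requests/second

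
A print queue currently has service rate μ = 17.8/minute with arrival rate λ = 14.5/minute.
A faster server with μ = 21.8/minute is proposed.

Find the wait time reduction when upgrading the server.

System 1: ρ₁ = 14.5/17.8 = 0.8146, W₁ = 1/(17.8-14.5) = 0.3030
System 2: ρ₂ = 14.5/21.8 = 0.6651, W₂ = 1/(21.8-14.5) = 0.1370
Improvement: (W₁-W₂)/W₁ = (0.3030-0.1370)/0.3030 = 54.79%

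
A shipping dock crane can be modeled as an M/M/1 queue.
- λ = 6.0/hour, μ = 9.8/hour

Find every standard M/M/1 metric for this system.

Step 1: ρ = λ/μ = 6.0/9.8 = 0.6122
Step 2: L = λ/(μ-λ) = 6.0/3.80 = 1.5789
Step 3: Lq = λ²/(μ(μ-λ)) = 36.00/(9.8×3.80) = 0.9667
Step 4: W = 1/(μ-λ) = 1/3.80 = 0.263158
Step 5: Wq = λ/(μ(μ-λ)) = 6.0/(9.8×3.80) = 0.1611
Step 6: P(0) = 1-ρ = 0.3878
Verify: L = λW = 6.0×0.263158 = 1.5789 ✔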